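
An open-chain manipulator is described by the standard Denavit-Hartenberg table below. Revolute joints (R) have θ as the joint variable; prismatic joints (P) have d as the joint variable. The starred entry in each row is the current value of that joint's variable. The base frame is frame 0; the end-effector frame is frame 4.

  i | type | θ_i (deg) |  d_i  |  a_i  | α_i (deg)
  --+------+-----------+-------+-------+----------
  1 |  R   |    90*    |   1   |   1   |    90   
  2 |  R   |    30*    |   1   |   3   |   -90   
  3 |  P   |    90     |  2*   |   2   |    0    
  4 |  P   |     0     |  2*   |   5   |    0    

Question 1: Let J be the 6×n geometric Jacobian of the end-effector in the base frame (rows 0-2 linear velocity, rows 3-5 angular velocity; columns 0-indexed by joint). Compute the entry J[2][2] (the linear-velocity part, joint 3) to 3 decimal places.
prismatic axis z_2 = (-0.0000,-0.5000,0.8660)
J_v[:, 2] = z_2; J_ω[:, 2] = (0,0,0)
entry J[2][2] = 0.8660

0.866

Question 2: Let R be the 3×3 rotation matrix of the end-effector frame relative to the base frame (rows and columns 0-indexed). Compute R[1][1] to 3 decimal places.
-0.866

End-effector y-axis (col 1 of R) = (-0.0000,-0.8660,-0.5000)
R[1][1] = -0.8660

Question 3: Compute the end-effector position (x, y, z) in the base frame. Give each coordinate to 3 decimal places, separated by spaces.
-6.000 1.598 5.964

after link 1: o_1 = (0.0000, 1.0000, 1.0000)
after link 2: o_2 = (1.0000, 3.5981, 2.5000)
after link 3: o_3 = (-1.0000, 2.5981, 4.2321)
after link 4: o_4 = (-6.0000, 1.5981, 5.9641)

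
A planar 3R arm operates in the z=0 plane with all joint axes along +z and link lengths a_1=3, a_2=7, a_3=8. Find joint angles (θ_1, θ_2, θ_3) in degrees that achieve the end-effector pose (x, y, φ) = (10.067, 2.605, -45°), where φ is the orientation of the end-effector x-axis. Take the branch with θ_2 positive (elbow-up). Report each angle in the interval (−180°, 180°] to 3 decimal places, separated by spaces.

wrist centre = target − a_3·(cos φ, sin φ) = (4.4101, 8.2619)
cos θ_2 = (87.7076−3²−7²)/(2·3·7) = 0.7073; θ_2 = 44.9824° (elbow-up)
β = atan2(8.2619,4.4101) = 61.9069°; ψ = atan2(4.9482,7.9513) = 31.8948°
θ_1 = β − ψ = 30.0121°
θ_3 = φ − θ_1 − θ_2 = -119.9945° (wrapped to (-180°,180°])

30.012 44.982 -119.994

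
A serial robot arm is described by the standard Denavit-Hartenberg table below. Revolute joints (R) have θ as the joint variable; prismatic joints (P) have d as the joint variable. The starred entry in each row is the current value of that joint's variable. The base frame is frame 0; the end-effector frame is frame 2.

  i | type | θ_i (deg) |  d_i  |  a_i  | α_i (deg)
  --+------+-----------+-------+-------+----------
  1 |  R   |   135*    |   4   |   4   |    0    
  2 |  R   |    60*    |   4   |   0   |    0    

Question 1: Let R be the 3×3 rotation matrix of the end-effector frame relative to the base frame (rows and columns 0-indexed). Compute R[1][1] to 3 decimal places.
-0.966

End-effector y-axis (col 1 of R) = (0.2588,-0.9659,0.0000)
R[1][1] = -0.9659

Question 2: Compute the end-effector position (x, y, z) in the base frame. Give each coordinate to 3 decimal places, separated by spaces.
after link 1: o_1 = (-2.8284, 2.8284, 4.0000)
after link 2: o_2 = (-2.8284, 2.8284, 8.0000)

-2.828 2.828 8.000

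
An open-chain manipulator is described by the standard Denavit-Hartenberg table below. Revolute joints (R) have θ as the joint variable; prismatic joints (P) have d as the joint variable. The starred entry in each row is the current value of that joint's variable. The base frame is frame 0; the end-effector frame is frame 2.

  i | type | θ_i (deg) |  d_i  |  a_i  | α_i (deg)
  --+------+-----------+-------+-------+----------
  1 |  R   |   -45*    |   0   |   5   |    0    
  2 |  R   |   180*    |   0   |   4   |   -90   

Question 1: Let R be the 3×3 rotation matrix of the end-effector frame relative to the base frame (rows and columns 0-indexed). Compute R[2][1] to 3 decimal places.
-1.000

End-effector y-axis (col 1 of R) = (-0.0000,-0.0000,-1.0000)
R[2][1] = -1.0000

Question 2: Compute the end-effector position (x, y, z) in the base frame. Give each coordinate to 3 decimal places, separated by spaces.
0.707 -0.707 0.000

after link 1: o_1 = (3.5355, -3.5355, 0.0000)
after link 2: o_2 = (0.7071, -0.7071, 0.0000)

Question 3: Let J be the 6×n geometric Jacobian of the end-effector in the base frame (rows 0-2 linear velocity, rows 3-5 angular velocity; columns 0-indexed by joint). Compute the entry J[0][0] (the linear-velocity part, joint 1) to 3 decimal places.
axis z_0 = ẑ; lever o_n−o_0 = (0.7071,-0.7071,0.0000)
cross product → J_v[:, 0] = (0.7071,0.7071,-0.0000)
J_ω[:, 0] = z_0
entry J[0][0] = 0.7071

0.707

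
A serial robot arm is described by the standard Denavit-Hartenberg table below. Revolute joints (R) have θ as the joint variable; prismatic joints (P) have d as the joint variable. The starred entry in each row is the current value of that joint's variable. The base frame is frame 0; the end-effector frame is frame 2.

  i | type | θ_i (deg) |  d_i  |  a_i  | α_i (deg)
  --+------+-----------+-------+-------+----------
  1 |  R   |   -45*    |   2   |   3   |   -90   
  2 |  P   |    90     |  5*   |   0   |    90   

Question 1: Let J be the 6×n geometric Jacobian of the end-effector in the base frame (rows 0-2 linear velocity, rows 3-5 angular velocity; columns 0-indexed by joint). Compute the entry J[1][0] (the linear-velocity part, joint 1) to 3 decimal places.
5.657

axis z_0 = ẑ; lever o_n−o_0 = (5.6569,1.4142,2.0000)
cross product → J_v[:, 0] = (-1.4142,5.6569,0.0000)
J_ω[:, 0] = z_0
entry J[1][0] = 5.6569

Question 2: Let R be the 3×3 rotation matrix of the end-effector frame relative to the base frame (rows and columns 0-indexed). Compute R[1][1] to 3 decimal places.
End-effector y-axis (col 1 of R) = (0.7071,0.7071,0.0000)
R[1][1] = 0.7071

0.707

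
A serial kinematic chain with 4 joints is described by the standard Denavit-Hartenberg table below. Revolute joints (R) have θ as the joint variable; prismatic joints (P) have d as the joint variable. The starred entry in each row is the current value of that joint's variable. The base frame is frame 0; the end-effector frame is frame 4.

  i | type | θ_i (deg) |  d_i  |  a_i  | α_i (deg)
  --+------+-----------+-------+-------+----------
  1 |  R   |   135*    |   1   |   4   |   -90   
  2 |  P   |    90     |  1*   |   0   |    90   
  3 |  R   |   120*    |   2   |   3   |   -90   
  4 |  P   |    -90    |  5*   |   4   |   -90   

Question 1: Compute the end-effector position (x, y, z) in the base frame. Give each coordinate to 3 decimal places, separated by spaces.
-7.848 6.295 6.830

after link 1: o_1 = (-2.8284, 2.8284, 1.0000)
after link 2: o_2 = (-3.5355, 2.1213, 1.0000)
after link 3: o_3 = (-6.7869, 1.6984, 2.5000)
after link 4: o_4 = (-7.8475, 6.2946, 6.8301)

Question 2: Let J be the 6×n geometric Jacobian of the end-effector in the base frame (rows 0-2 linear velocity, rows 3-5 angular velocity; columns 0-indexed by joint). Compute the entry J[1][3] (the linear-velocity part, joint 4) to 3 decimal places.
prismatic axis z_3 = (0.3536,0.3536,0.8660)
J_v[:, 3] = z_3; J_ω[:, 3] = (0,0,0)
entry J[1][3] = 0.3536

0.354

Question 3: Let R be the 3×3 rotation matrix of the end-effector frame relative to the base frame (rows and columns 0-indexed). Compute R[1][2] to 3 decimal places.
End-effector z-axis (col 2 of R) = (-0.6124,-0.6124,0.5000)
R[1][2] = -0.6124

-0.612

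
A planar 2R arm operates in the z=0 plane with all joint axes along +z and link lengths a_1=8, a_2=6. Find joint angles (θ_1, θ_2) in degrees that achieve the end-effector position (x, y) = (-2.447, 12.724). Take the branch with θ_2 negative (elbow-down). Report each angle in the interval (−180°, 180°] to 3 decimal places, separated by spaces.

cos θ_2 = (167.8880−8²−6²)/(2·8·6) = 0.7072; θ_2 = -44.9952° (elbow-down)
β = atan2(12.7240,-2.4470) = 100.8859°; ψ = atan2(-4.2423,12.2430) = -19.1115°
θ_1 = β − ψ = 119.9974°

119.997 -44.995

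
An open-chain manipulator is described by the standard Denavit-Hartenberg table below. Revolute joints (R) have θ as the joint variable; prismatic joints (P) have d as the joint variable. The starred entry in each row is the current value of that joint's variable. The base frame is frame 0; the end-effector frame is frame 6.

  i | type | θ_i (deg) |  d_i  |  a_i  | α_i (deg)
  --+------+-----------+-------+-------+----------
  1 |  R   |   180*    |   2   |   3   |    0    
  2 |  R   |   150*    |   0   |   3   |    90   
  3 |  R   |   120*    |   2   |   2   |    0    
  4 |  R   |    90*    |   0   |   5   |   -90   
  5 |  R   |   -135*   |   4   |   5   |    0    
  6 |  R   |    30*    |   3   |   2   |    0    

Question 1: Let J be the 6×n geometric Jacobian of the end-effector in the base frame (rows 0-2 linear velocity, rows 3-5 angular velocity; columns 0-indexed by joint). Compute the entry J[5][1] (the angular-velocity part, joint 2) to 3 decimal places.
axis z_1 = (0.0000,0.0000,1.0000); lever o_n−o_1 = (0.3193,-8.8070,-4.8035)
cross product → J_v[:, 1] = (8.8070,0.3193,-0.0000)
J_ω[:, 1] = z_1
entry J[5][1] = 1.0000

1.000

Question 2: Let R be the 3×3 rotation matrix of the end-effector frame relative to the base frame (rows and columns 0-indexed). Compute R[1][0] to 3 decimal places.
-0.949

End-effector x-axis (col 0 of R) = (-0.2888,-0.9486,0.1294)
R[1][0] = -0.9486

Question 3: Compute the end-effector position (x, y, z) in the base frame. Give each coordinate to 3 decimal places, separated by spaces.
after link 1: o_1 = (-3.0000, 0.0000, 2.0000)
after link 2: o_2 = (-0.4019, -1.5000, 2.0000)
after link 3: o_3 = (-2.2679, -2.7321, 3.7321)
after link 4: o_4 = (-6.0179, -0.5670, 1.2321)
after link 5: o_5 = (-3.4020, -6.1598, -0.4643)
after link 6: o_6 = (-2.6807, -8.8070, -2.8035)

-2.681 -8.807 -2.804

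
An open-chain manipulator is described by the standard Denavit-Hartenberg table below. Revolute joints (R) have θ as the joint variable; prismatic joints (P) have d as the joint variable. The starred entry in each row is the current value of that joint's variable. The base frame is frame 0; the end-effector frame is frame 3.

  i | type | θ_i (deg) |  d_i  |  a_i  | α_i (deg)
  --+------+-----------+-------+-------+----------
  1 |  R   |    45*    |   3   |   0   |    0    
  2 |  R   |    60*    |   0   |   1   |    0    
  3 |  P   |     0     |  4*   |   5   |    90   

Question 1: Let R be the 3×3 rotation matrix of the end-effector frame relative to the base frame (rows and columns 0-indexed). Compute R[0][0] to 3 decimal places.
End-effector x-axis (col 0 of R) = (-0.2588,0.9659,0.0000)
R[0][0] = -0.2588

-0.259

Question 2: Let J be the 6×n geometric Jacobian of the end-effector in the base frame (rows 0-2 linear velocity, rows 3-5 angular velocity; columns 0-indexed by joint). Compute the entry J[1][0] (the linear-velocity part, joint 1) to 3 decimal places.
-1.553

axis z_0 = ẑ; lever o_n−o_0 = (-1.5529,5.7956,7.0000)
cross product → J_v[:, 0] = (-5.7956,-1.5529,0.0000)
J_ω[:, 0] = z_0
entry J[1][0] = -1.5529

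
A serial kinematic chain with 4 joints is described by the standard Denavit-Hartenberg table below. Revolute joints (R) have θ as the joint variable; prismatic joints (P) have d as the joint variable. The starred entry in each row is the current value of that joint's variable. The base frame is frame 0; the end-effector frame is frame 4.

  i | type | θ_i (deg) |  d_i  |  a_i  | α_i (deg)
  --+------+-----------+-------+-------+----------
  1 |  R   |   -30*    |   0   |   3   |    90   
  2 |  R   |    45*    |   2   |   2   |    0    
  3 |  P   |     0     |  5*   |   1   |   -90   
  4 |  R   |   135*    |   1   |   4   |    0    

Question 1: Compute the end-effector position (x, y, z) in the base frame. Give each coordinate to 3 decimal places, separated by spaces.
0.005 -4.820 0.828

after link 1: o_1 = (2.5981, -1.5000, 0.0000)
after link 2: o_2 = (2.8228, -3.9392, 1.4142)
after link 3: o_3 = (0.9352, -8.6228, 2.1213)
after link 4: o_4 = (0.0050, -4.8198, 0.8284)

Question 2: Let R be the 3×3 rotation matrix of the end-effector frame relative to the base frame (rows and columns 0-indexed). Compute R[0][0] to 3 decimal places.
-0.079

End-effector x-axis (col 0 of R) = (-0.0795,0.8624,-0.5000)
R[0][0] = -0.0795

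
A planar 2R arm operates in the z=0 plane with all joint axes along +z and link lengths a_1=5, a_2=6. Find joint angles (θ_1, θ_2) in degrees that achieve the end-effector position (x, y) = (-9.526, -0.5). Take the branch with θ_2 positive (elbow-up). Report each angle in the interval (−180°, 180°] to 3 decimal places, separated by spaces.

cos θ_2 = (90.9947−5²−6²)/(2·5·6) = 0.4999; θ_2 = 60.0059° (elbow-up)
β = atan2(-0.5000,-9.5260) = -176.9954°; ψ = atan2(5.1965,7.9995) = 33.0078°
θ_1 = β − ψ = -210.0032°

149.997 60.006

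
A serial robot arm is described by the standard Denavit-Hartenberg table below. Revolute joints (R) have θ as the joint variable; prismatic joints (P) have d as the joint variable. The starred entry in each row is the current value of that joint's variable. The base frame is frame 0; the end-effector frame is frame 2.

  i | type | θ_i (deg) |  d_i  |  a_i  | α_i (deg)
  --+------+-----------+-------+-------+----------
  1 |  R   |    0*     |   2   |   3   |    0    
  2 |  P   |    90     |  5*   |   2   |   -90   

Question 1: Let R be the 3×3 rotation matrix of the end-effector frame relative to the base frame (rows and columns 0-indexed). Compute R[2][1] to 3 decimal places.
-1.000

End-effector y-axis (col 1 of R) = (-0.0000,0.0000,-1.0000)
R[2][1] = -1.0000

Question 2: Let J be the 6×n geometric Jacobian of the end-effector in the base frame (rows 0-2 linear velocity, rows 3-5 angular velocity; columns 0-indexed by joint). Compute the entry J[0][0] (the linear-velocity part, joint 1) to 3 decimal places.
-2.000

axis z_0 = ẑ; lever o_n−o_0 = (3.0000,2.0000,7.0000)
cross product → J_v[:, 0] = (-2.0000,3.0000,0.0000)
J_ω[:, 0] = z_0
entry J[0][0] = -2.0000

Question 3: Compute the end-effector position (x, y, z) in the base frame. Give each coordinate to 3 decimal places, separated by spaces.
3.000 2.000 7.000

after link 1: o_1 = (3.0000, 0.0000, 2.0000)
after link 2: o_2 = (3.0000, 2.0000, 7.0000)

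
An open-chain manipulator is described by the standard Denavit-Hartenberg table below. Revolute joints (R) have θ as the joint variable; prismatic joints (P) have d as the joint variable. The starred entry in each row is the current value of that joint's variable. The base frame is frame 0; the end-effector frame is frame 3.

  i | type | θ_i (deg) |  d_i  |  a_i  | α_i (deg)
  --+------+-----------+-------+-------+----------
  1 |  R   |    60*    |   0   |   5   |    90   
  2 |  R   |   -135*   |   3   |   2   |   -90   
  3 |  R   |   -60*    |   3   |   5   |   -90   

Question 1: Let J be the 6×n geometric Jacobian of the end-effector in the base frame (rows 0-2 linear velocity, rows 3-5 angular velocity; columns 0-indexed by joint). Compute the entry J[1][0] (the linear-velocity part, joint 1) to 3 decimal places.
8.318

axis z_0 = ẑ; lever o_n−o_0 = (8.3177,-0.2535,-5.3033)
cross product → J_v[:, 0] = (0.2535,8.3177,-0.0000)
J_ω[:, 0] = z_0
entry J[1][0] = 8.3177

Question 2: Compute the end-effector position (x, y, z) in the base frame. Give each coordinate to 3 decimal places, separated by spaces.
after link 1: o_1 = (2.5000, 4.3301, 0.0000)
after link 2: o_2 = (4.3910, 1.6054, -1.4142)
after link 3: o_3 = (8.3177, -0.2535, -5.3033)

8.318 -0.253 -5.303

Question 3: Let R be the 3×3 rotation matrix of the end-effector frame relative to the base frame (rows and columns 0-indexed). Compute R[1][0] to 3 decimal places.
End-effector x-axis (col 0 of R) = (0.5732,-0.7392,-0.3536)
R[1][0] = -0.7392

-0.739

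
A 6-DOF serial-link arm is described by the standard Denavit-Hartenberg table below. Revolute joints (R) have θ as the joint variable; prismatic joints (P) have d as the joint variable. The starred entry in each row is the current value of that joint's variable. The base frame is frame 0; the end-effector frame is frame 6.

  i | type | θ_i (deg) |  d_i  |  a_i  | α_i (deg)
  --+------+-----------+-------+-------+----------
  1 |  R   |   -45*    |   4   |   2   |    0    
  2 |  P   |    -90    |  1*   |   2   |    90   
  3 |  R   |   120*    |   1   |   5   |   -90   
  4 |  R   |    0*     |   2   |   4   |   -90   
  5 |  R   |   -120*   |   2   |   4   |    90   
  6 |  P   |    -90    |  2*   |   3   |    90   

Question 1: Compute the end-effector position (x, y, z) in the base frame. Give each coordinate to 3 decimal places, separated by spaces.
3.182 3.182 7.330

after link 1: o_1 = (1.4142, -1.4142, 4.0000)
after link 2: o_2 = (0.0000, -2.8284, 5.0000)
after link 3: o_3 = (1.0607, -0.3536, 9.3301)
after link 4: o_4 = (3.6996, 2.2854, 11.7942)
after link 5: o_5 = (6.5280, 2.2854, 8.3301)
after link 6: o_6 = (3.1820, 3.1820, 7.3301)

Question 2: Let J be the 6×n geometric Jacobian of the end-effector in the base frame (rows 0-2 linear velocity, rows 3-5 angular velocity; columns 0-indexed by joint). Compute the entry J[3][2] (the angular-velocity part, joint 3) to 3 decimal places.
axis z_2 = (-0.7071,0.7071,0.0000); lever o_n−o_2 = (3.1820,6.0104,2.3301)
cross product → J_v[:, 2] = (1.6476,1.6476,-6.5000)
J_ω[:, 2] = z_2
entry J[3][2] = -0.7071

-0.707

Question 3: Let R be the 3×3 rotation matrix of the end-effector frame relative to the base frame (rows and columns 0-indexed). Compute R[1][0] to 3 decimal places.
End-effector x-axis (col 0 of R) = (-0.7071,0.7071,0.0000)
R[1][0] = 0.7071

0.707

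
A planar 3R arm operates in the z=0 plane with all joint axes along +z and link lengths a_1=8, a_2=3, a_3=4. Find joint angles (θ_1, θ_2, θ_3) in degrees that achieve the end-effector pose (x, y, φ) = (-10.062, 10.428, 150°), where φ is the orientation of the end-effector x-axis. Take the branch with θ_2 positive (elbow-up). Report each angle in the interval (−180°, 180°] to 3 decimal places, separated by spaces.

119.996 30.014 -0.010

wrist centre = target − a_3·(cos φ, sin φ) = (-6.5979, 8.4280)
cos θ_2 = (114.5634−8²−3²)/(2·8·3) = 0.8659; θ_2 = 30.0138° (elbow-up)
β = atan2(8.4280,-6.5979) = 128.0558°; ψ = atan2(1.5006,10.5977) = 8.0594°
θ_1 = β − ψ = 119.9963°
θ_3 = φ − θ_1 − θ_2 = -0.0101° (wrapped to (-180°,180°])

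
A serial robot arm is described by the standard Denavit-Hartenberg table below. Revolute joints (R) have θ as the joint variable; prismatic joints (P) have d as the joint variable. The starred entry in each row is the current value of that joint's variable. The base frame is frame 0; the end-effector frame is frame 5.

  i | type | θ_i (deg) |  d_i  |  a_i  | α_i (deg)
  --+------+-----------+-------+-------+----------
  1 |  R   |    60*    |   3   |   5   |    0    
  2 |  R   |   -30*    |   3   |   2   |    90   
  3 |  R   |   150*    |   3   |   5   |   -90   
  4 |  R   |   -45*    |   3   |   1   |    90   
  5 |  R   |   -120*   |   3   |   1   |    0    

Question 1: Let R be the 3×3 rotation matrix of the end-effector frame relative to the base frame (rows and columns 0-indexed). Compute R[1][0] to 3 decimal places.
0.676

End-effector x-axis (col 0 of R) = (0.4634,0.6758,0.5732)
R[1][0] = 0.6758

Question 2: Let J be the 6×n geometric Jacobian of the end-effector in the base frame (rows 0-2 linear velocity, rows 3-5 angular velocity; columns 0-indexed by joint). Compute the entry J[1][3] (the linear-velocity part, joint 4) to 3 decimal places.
axis z_3 = (-0.4330,-0.2500,-0.8660); lever o_n−o_3 = (1.6392,-1.9113,-2.7320)
cross product → J_v[:, 3] = (-0.9723,-2.6026,1.2374)
J_ω[:, 3] = z_3
entry J[1][3] = -2.6026

-2.603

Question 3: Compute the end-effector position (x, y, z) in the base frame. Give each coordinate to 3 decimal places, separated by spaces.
3.621 -1.344 5.768

after link 1: o_1 = (2.5000, 4.3301, 3.0000)
after link 2: o_2 = (4.2321, 5.3301, 6.0000)
after link 3: o_3 = (1.9821, 0.5670, 8.5000)
after link 4: o_4 = (0.5062, -1.1016, 6.2555)
after link 5: o_5 = (3.6213, -1.3443, 5.7680)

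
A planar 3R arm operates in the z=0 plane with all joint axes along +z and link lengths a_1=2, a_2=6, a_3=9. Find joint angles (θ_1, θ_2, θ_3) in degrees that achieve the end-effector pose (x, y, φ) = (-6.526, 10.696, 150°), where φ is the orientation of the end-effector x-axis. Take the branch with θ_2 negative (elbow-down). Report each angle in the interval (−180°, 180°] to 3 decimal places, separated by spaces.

wrist centre = target − a_3·(cos φ, sin φ) = (1.2682, 6.1960)
cos θ_2 = (39.9988−2²−6²)/(2·2·6) = -0.0000; θ_2 = -90.0028° (elbow-down)
β = atan2(6.1960,1.2682) = 78.4322°; ψ = atan2(-6.0000,1.9997) = -71.5676°
θ_1 = β − ψ = 149.9998°
θ_3 = φ − θ_1 − θ_2 = 90.0030° (wrapped to (-180°,180°])

150.000 -90.003 90.003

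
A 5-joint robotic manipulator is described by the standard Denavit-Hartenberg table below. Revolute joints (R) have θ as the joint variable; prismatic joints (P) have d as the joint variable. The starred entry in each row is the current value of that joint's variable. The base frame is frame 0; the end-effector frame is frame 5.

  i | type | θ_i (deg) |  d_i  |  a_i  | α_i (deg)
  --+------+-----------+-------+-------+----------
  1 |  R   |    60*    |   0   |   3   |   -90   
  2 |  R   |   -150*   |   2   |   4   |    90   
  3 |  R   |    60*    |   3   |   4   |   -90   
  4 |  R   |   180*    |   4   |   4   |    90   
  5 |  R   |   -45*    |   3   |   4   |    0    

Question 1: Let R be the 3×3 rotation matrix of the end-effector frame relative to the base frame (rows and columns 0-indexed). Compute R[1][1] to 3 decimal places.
0.595

End-effector y-axis (col 1 of R) = (0.6424,0.5950,-0.4830)
R[1][1] = 0.5950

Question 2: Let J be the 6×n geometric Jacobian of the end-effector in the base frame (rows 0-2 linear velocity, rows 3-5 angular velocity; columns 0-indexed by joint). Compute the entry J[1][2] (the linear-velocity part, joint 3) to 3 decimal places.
-2.612

axis z_2 = (-0.2500,-0.4330,-0.8660); lever o_n−o_2 = (2.6657,0.8898,-1.2144)
cross product → J_v[:, 2] = (1.2964,-2.6122,0.9319)
J_ω[:, 2] = z_2
entry J[1][2] = -2.6122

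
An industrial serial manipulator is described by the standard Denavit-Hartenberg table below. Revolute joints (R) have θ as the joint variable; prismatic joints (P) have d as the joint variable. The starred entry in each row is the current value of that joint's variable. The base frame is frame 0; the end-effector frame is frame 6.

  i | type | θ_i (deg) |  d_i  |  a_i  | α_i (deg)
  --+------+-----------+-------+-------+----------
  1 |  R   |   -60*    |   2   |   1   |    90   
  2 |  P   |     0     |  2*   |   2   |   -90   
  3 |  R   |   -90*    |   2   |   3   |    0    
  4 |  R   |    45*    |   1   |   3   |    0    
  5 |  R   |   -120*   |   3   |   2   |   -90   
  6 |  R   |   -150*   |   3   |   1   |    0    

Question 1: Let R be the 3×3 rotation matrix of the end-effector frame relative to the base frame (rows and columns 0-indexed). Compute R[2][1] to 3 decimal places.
0.866

End-effector y-axis (col 1 of R) = (-0.3536,0.3536,0.8660)
R[2][1] = 0.8660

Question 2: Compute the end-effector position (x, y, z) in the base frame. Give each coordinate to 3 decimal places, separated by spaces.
-6.530 -9.315 8.500

after link 1: o_1 = (0.5000, -0.8660, 2.0000)
after link 2: o_2 = (-0.2321, -3.5981, 2.0000)
after link 3: o_3 = (-2.8301, -5.0981, 4.0000)
after link 4: o_4 = (-3.6066, -7.9959, 5.0000)
after link 5: o_5 = (-5.0208, -6.5816, 8.0000)
after link 6: o_6 = (-6.5297, -9.3153, 8.5000)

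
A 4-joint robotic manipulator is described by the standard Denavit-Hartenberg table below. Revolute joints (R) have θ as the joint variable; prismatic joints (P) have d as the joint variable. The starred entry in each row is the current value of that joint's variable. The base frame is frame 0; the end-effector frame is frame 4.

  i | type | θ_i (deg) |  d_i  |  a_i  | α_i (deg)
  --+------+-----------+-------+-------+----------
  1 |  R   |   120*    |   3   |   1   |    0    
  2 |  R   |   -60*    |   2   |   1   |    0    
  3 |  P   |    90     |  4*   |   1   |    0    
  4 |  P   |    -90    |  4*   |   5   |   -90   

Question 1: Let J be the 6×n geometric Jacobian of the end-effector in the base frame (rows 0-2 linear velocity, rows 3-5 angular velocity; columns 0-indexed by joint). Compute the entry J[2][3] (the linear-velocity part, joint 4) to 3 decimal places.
prismatic axis z_3 = (0.0000,0.0000,1.0000)
J_v[:, 3] = z_3; J_ω[:, 3] = (0,0,0)
entry J[2][3] = 1.0000

1.000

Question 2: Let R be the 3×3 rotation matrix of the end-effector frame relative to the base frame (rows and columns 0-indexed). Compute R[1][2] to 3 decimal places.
End-effector z-axis (col 2 of R) = (-0.8660,0.5000,0.0000)
R[1][2] = 0.5000

0.500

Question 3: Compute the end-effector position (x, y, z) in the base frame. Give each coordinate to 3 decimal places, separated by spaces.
after link 1: o_1 = (-0.5000, 0.8660, 3.0000)
after link 2: o_2 = (0.0000, 1.7321, 5.0000)
after link 3: o_3 = (-0.8660, 2.2321, 9.0000)
after link 4: o_4 = (1.6340, 6.5622, 13.0000)

1.634 6.562 13.000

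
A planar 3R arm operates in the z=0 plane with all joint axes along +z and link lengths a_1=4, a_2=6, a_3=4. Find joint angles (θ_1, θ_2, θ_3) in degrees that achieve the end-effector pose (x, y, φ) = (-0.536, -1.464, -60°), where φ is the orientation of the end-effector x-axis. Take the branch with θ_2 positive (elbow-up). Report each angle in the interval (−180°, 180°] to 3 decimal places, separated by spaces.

wrist centre = target − a_3·(cos φ, sin φ) = (-2.5360, 2.0001)
cos θ_2 = (10.4317−4²−6²)/(2·4·6) = -0.8660; θ_2 = 149.9978° (elbow-up)
β = atan2(2.0001,-2.5360) = 141.7377°; ψ = atan2(3.0002,-1.1960) = 111.7348°
θ_1 = β − ψ = 30.0029°
θ_3 = φ − θ_1 − θ_2 = 119.9993° (wrapped to (-180°,180°])

30.003 149.998 119.999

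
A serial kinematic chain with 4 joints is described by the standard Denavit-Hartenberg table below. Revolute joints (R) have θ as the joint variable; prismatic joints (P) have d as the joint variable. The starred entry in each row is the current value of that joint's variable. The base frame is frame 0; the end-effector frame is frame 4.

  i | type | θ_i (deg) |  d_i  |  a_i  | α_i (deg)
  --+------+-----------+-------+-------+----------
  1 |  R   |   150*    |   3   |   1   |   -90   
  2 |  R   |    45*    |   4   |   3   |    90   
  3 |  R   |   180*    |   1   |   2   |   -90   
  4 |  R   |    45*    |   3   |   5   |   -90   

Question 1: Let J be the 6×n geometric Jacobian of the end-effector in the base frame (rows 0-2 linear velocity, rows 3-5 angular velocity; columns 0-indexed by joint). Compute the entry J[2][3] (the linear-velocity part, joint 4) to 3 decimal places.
-5.000

axis z_3 = (0.5000,0.8660,0.0000); lever o_n−o_3 = (5.8301,0.0981,0.0000)
cross product → J_v[:, 3] = (0.0000,0.0000,-5.0000)
J_ω[:, 3] = z_3
entry J[2][3] = -5.0000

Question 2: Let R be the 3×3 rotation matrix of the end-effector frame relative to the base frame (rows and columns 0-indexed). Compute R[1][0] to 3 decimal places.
-0.500

End-effector x-axis (col 0 of R) = (0.8660,-0.5000,0.0000)
R[1][0] = -0.5000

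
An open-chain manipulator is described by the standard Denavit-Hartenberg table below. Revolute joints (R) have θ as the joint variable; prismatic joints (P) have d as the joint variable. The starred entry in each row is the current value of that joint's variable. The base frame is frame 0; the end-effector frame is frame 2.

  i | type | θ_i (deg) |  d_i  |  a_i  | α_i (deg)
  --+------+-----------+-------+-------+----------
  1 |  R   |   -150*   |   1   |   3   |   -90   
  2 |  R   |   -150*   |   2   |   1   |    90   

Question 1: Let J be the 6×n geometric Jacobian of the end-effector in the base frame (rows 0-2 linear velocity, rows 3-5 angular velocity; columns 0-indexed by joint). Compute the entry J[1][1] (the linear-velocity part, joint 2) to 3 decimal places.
-0.250

axis z_1 = (0.5000,-0.8660,0.0000); lever o_n−o_1 = (1.7500,-1.2990,0.5000)
cross product → J_v[:, 1] = (-0.4330,-0.2500,0.8660)
J_ω[:, 1] = z_1
entry J[1][1] = -0.2500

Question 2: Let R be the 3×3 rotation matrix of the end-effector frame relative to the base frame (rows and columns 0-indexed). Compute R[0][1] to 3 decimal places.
0.500

End-effector y-axis (col 1 of R) = (0.5000,-0.8660,0.0000)
R[0][1] = 0.5000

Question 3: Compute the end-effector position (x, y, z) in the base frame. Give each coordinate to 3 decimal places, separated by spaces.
after link 1: o_1 = (-2.5981, -1.5000, 1.0000)
after link 2: o_2 = (-0.8481, -2.7990, 1.5000)

-0.848 -2.799 1.500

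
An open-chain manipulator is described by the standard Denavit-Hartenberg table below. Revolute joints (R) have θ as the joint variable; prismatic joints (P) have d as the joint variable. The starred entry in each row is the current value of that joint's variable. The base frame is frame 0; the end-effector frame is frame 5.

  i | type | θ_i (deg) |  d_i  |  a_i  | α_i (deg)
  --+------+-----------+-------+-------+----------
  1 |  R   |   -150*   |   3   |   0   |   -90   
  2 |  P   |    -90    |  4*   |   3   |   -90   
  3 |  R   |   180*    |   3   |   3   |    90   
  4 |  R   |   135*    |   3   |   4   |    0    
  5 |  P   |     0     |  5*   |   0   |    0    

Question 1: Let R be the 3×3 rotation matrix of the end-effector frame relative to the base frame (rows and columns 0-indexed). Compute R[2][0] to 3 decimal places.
End-effector x-axis (col 0 of R) = (-0.6124,-0.3536,0.7071)
R[2][0] = 0.7071

0.707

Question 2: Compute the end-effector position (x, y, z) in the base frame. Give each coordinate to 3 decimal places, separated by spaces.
after link 1: o_1 = (0.0000, 0.0000, 3.0000)
after link 2: o_2 = (2.0000, -3.4641, 6.0000)
after link 3: o_3 = (-0.5981, -4.9641, 3.0000)
after link 4: o_4 = (-4.5476, -3.7802, 5.8284)
after link 5: o_5 = (-7.0476, 0.5499, 5.8284)

-7.048 0.550 5.828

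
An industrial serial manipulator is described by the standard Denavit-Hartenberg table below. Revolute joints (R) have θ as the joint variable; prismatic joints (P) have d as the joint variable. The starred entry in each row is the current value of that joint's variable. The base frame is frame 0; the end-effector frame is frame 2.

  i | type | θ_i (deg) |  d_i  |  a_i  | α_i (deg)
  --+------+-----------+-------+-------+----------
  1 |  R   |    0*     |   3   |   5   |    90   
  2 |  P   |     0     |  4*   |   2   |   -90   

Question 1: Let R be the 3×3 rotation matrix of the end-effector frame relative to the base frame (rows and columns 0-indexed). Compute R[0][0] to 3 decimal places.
End-effector x-axis (col 0 of R) = (1.0000,0.0000,0.0000)
R[0][0] = 1.0000

1.000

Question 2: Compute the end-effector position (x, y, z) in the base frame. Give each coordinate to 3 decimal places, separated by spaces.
7.000 -4.000 3.000

after link 1: o_1 = (5.0000, 0.0000, 3.0000)
after link 2: o_2 = (7.0000, -4.0000, 3.0000)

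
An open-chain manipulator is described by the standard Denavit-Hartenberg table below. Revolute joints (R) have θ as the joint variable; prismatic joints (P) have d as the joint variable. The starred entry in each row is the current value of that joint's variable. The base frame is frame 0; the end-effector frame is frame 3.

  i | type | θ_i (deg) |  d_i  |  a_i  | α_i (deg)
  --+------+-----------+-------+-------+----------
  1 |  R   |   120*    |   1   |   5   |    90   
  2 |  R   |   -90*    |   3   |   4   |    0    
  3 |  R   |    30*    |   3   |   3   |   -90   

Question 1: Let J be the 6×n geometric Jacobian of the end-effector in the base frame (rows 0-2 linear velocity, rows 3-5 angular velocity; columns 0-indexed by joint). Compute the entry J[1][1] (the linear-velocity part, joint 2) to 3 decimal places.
axis z_1 = (0.8660,0.5000,0.0000); lever o_n−o_1 = (4.4462,4.2990,-6.5981)
cross product → J_v[:, 1] = (-3.2990,5.7141,1.5000)
J_ω[:, 1] = z_1
entry J[1][1] = 5.7141

5.714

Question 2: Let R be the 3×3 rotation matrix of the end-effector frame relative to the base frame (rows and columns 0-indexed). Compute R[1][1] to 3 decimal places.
-0.500

End-effector y-axis (col 1 of R) = (-0.8660,-0.5000,-0.0000)
R[1][1] = -0.5000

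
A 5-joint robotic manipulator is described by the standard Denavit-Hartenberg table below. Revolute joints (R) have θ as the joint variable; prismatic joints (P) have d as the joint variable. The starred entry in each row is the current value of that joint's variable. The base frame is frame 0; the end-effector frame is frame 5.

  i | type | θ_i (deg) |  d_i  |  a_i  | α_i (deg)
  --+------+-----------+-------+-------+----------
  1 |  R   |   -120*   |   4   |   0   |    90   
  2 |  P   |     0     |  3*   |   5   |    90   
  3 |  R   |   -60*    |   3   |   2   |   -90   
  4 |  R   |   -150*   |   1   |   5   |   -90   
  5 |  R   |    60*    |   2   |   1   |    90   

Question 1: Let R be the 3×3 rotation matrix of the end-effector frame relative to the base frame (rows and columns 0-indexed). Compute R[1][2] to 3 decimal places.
End-effector z-axis (col 2 of R) = (-0.8080,0.3995,-0.4330)
R[1][2] = 0.3995

0.400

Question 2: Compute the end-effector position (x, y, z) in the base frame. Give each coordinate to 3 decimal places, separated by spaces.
-6.096 -1.370 -3.482

after link 1: o_1 = (0.0000, 0.0000, 4.0000)
after link 2: o_2 = (-5.0981, -2.8301, 4.0000)
after link 3: o_3 = (-4.0981, -4.5622, 1.0000)
after link 4: o_4 = (-7.1292, -1.3122, -1.5000)
after link 5: o_5 = (-6.0957, -1.3702, -3.4821)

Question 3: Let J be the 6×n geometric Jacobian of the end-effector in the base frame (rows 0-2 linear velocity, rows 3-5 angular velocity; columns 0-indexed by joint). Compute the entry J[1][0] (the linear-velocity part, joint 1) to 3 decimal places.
-6.096

axis z_0 = ẑ; lever o_n−o_0 = (-6.0957,-1.3702,-3.4821)
cross product → J_v[:, 0] = (1.3702,-6.0957,0.0000)
J_ω[:, 0] = z_0
entry J[1][0] = -6.0957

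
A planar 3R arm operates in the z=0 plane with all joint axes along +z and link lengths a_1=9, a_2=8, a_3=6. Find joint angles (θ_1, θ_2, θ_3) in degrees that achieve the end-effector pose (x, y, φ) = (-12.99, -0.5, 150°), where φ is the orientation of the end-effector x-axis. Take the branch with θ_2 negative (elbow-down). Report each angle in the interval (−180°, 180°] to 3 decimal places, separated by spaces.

wrist centre = target − a_3·(cos φ, sin φ) = (-7.7938, -3.5000)
cos θ_2 = (72.9941−9²−8²)/(2·9·8) = -0.5000; θ_2 = -120.0027° (elbow-down)
β = atan2(-3.5000,-7.7938) = -155.8165°; ψ = atan2(-6.9280,4.9997) = -54.1835°
θ_1 = β − ψ = -101.6330°
θ_3 = φ − θ_1 − θ_2 = 11.6357° (wrapped to (-180°,180°])

-101.633 -120.003 11.636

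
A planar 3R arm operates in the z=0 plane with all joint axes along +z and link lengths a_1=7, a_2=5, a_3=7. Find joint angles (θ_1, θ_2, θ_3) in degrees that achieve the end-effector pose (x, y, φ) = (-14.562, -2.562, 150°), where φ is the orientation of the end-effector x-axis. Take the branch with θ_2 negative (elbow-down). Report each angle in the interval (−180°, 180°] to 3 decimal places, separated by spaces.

-119.998 -60.005 -29.997

wrist centre = target − a_3·(cos φ, sin φ) = (-8.4998, -6.0620)
cos θ_2 = (108.9948−7²−5²)/(2·7·5) = 0.4999; θ_2 = -60.0049° (elbow-down)
β = atan2(-6.0620,-8.4998) = -144.5039°; ψ = atan2(-4.3303,9.4996) = -24.5055°
θ_1 = β − ψ = -119.9983°
θ_3 = φ − θ_1 − θ_2 = -29.9968° (wrapped to (-180°,180°])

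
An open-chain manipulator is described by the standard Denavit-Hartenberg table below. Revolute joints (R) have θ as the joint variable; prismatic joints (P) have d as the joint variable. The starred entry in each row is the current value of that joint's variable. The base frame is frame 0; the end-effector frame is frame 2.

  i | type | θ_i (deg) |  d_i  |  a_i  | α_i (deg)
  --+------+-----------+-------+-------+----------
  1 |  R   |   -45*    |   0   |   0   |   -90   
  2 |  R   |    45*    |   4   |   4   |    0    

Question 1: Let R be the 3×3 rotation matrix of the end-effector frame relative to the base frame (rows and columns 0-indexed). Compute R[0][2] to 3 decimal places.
End-effector z-axis (col 2 of R) = (0.7071,0.7071,0.0000)
R[0][2] = 0.7071

0.707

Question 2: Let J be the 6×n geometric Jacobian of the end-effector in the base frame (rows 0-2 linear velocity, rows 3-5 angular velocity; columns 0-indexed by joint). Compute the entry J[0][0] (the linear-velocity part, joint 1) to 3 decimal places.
-0.828

axis z_0 = ẑ; lever o_n−o_0 = (4.8284,0.8284,-2.8284)
cross product → J_v[:, 0] = (-0.8284,4.8284,0.0000)
J_ω[:, 0] = z_0
entry J[0][0] = -0.8284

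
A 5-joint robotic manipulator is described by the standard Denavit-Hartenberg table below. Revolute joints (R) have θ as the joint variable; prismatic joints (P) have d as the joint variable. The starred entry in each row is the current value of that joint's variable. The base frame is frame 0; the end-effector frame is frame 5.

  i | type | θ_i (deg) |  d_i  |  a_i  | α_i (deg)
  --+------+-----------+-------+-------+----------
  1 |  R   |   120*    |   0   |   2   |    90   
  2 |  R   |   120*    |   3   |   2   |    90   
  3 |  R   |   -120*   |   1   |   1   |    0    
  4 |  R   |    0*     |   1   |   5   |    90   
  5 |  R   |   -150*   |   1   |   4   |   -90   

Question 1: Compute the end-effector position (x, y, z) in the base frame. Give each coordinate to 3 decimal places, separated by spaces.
after link 1: o_1 = (-1.0000, 1.7321, 0.0000)
after link 2: o_2 = (2.0981, 2.3660, 1.7321)
after link 3: o_3 = (0.7901, 2.8995, 1.7990)
after link 4: o_4 = (-4.0179, 2.5670, 0.1340)
after link 5: o_5 = (0.0957, 2.4420, -0.1160)

0.096 2.442 -0.116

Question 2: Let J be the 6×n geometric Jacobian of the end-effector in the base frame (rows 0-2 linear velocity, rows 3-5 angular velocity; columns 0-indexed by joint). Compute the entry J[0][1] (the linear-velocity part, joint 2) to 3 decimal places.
axis z_1 = (0.8660,0.5000,0.0000); lever o_n−o_1 = (1.0957,0.7099,-0.1160)
cross product → J_v[:, 1] = (-0.0580,0.1005,0.0670)
J_ω[:, 1] = z_1
entry J[0][1] = -0.0580

-0.058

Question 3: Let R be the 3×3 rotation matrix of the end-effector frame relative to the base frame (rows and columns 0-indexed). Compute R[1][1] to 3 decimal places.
End-effector y-axis (col 1 of R) = (-0.2165,-0.6250,0.7500)
R[1][1] = -0.6250

-0.625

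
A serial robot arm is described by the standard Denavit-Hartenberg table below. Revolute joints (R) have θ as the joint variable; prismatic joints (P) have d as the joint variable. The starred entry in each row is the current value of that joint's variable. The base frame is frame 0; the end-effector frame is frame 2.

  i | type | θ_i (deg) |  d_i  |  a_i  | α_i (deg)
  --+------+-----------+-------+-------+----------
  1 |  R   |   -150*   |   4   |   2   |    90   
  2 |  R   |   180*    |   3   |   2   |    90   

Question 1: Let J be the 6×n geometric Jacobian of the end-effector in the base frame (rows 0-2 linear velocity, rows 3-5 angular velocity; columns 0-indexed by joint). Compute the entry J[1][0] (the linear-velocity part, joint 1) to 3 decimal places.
-1.500

axis z_0 = ẑ; lever o_n−o_0 = (-1.5000,2.5981,4.0000)
cross product → J_v[:, 0] = (-2.5981,-1.5000,0.0000)
J_ω[:, 0] = z_0
entry J[1][0] = -1.5000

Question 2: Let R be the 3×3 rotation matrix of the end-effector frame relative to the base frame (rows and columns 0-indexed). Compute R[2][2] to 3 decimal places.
End-effector z-axis (col 2 of R) = (-0.0000,-0.0000,1.0000)
R[2][2] = 1.0000

1.000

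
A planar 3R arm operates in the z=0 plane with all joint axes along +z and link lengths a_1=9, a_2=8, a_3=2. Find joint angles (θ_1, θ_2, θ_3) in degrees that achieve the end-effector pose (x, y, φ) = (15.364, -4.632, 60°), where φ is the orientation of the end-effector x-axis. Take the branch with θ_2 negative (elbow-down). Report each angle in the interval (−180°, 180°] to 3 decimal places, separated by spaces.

wrist centre = target − a_3·(cos φ, sin φ) = (14.3640, -6.3641)
cos θ_2 = (246.8256−9²−8²)/(2·9·8) = 0.7071; θ_2 = -44.9987° (elbow-down)
β = atan2(-6.3641,14.3640) = -23.8960°; ψ = atan2(-5.6567,14.6570) = -21.1036°
θ_1 = β − ψ = -2.7924°
θ_3 = φ − θ_1 − θ_2 = 107.7911° (wrapped to (-180°,180°])

-2.792 -44.999 107.791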